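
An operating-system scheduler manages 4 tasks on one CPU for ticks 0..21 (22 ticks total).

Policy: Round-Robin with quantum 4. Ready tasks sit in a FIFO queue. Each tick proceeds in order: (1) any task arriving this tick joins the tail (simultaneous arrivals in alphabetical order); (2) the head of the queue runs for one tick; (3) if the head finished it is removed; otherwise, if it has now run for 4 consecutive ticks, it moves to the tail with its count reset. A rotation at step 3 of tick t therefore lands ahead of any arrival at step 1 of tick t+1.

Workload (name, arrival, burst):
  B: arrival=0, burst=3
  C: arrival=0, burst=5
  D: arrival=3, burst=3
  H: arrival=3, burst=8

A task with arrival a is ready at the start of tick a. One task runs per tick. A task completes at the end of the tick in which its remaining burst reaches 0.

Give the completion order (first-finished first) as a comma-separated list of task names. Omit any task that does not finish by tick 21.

t=0: queue=[B,C] q_used=0 → run B
t=1: queue=[B,C] q_used=1 → run B
t=2: queue=[B,C] q_used=2 → run B
t=3: queue=[C,D,H] q_used=0 → run C
t=4: queue=[C,D,H] q_used=1 → run C
t=5: queue=[C,D,H] q_used=2 → run C
t=6: queue=[C,D,H] q_used=3 → run C
t=7: queue=[D,H,C] q_used=0 → run D
t=8: queue=[D,H,C] q_used=1 → run D
t=9: queue=[D,H,C] q_used=2 → run D
t=10: queue=[H,C] q_used=0 → run H
t=11: queue=[H,C] q_used=1 → run H
t=12: queue=[H,C] q_used=2 → run H
t=13: queue=[H,C] q_used=3 → run H
t=14: queue=[C,H] q_used=0 → run C
t=15: queue=[H] q_used=0 → run H
t=16: queue=[H] q_used=1 → run H
t=17: queue=[H] q_used=2 → run H
t=18: queue=[H] q_used=3 → run H
t=19: (idle)
t=20: (idle)
t=21: (idle)

completion order = B, D, C, H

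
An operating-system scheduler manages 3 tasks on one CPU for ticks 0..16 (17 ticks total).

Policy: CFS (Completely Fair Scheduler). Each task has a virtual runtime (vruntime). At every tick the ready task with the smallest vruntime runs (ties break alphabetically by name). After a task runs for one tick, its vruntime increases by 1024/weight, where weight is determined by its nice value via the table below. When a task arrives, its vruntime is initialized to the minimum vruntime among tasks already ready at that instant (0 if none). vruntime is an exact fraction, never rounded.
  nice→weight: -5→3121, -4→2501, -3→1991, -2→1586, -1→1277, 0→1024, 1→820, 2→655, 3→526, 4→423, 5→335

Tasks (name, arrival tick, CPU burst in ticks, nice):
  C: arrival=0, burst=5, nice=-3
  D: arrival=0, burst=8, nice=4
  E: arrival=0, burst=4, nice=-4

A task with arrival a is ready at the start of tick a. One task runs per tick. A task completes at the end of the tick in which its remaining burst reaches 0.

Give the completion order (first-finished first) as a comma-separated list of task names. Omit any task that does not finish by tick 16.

completion order = E, C, D

t=0: vr[C=0 D=0 E=0] → run C
t=1: vr[C=1024/1991 D=0 E=0] → run D
t=2: vr[C=1024/1991 D=1024/423 E=0] → run E
t=3: vr[C=1024/1991 D=1024/423 E=1024/2501] → run E
t=4: vr[C=1024/1991 D=1024/423 E=2048/2501] → run C
t=5: vr[C=2048/1991 D=1024/423 E=2048/2501] → run E
t=6: vr[C=2048/1991 D=1024/423 E=3072/2501] → run C
t=7: vr[C=3072/1991 D=1024/423 E=3072/2501] → run E
t=8: vr[C=3072/1991 D=1024/423] → run C
t=9: vr[C=4096/1991 D=1024/423] → run C
t=10: vr[D=1024/423] → run D
t=11: vr[D=2048/423] → run D
t=12: vr[D=1024/141] → run D
t=13: vr[D=4096/423] → run D
t=14: vr[D=5120/423] → run D
t=15: vr[D=2048/141] → run D
t=16: vr[D=7168/423] → run D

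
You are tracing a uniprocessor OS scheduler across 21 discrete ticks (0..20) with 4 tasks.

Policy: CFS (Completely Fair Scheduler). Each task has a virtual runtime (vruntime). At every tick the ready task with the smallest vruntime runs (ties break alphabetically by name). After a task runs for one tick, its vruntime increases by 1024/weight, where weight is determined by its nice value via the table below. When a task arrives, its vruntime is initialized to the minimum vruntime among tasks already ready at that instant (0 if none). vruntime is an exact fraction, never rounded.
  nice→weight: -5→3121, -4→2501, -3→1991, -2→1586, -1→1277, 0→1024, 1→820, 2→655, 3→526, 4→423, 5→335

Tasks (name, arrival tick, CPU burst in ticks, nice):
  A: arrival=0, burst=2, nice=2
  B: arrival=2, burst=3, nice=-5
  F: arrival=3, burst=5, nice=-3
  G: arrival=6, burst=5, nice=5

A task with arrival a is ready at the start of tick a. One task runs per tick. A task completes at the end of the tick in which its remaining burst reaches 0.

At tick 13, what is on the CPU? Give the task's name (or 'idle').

running at tick 13 = G

t=0: vr[A=0] → run A
t=1: vr[A=1024/655] → run A
t=2: vr[B=0] → run B
t=3: vr[B=1024/3121 F=1024/3121] → run B
t=4: vr[B=2048/3121 F=1024/3121] → run F
t=5: vr[B=2048/3121 F=5234688/6213911] → run B
t=6: vr[F=5234688/6213911 G=5234688/6213911] → run F
t=7: vr[F=8430592/6213911 G=5234688/6213911] → run G
t=8: vr[F=8430592/6213911 G=8116665344/2081660185] → run F
t=9: vr[F=11626496/6213911 G=8116665344/2081660185] → run F
t=10: vr[F=14822400/6213911 G=8116665344/2081660185] → run F
t=11: vr[G=8116665344/2081660185] → run G
t=12: vr[G=14479710208/2081660185] → run G
t=13: vr[G=20842755072/2081660185] → run G
t=14: vr[G=27205799936/2081660185] → run G
t=15: (idle)
t=16: (idle)
t=17: (idle)
t=18: (idle)
t=19: (idle)
t=20: (idle)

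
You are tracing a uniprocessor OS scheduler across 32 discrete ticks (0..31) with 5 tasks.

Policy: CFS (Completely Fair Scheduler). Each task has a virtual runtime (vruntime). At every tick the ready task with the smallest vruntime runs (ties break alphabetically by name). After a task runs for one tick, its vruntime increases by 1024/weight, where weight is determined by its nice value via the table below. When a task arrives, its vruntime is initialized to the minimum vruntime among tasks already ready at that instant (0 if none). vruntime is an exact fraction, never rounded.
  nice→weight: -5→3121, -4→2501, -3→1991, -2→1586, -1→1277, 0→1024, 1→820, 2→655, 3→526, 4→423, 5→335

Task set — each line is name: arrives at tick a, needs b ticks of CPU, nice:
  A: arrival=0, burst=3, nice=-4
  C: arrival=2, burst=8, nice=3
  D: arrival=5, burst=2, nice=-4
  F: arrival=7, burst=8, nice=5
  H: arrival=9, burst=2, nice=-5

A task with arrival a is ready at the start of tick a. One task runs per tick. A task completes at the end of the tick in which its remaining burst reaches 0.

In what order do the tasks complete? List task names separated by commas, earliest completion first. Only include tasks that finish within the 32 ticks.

t=0: vr[A=0] → run A
t=1: vr[A=1024/2501] → run A
t=2: vr[A=2048/2501 C=2048/2501] → run A
t=3: vr[C=2048/2501] → run C
t=4: vr[C=1819136/657763] → run C
t=5: vr[C=3099648/657763 D=3099648/657763] → run C
t=6: vr[C=4380160/657763 D=3099648/657763] → run D
t=7: vr[C=4380160/657763 D=3368960/657763 F=3368960/657763] → run D
t=8: vr[C=4380160/657763 F=3368960/657763] → run F
t=9: vr[C=4380160/657763 F=1802150912/220350605 H=4380160/657763] → run C
t=10: vr[C=5660672/657763 F=1802150912/220350605 H=4380160/657763] → run H
t=11: vr[C=5660672/657763 F=1802150912/220350605 H=14344028672/2052878323] → run H
t=12: vr[C=5660672/657763 F=1802150912/220350605] → run F
t=13: vr[C=5660672/657763 F=2475700224/220350605] → run C
t=14: vr[C=6941184/657763 F=2475700224/220350605] → run C
t=15: vr[C=8221696/657763 F=2475700224/220350605] → run F
t=16: vr[C=8221696/657763 F=3149249536/220350605] → run C
t=17: vr[C=9502208/657763 F=3149249536/220350605] → run F
t=18: vr[C=9502208/657763 F=3822798848/220350605] → run C
t=19: vr[F=3822798848/220350605] → run F
t=20: vr[F=899269632/44070121] → run F
t=21: vr[F=5169897472/220350605] → run F
t=22: vr[F=5843446784/220350605] → run F
t=23: (idle)
t=24: (idle)
t=25: (idle)
t=26: (idle)
t=27: (idle)
t=28: (idle)
t=29: (idle)
t=30: (idle)
t=31: (idle)

completion order = A, D, H, C, F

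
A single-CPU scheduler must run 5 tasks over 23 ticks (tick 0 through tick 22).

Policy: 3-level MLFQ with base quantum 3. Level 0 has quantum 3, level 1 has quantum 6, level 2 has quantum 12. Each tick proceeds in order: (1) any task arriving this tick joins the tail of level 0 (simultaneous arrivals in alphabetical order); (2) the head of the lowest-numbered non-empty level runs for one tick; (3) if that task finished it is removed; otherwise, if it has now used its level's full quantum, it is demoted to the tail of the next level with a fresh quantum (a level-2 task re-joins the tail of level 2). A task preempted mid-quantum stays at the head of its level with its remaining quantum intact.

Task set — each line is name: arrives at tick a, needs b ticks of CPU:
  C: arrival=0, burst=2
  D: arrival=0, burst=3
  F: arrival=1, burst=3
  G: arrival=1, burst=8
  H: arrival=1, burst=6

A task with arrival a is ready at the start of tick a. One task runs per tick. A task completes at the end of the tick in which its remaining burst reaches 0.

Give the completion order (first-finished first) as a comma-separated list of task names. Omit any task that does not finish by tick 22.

completion order = C, D, F, G, H

t=0: L0/L1/L2 = CD/-/- → run C
t=1: L0/L1/L2 = CDFGH/-/- → run C
t=2: L0/L1/L2 = DFGH/-/- → run D
t=3: L0/L1/L2 = DFGH/-/- → run D
t=4: L0/L1/L2 = DFGH/-/- → run D
t=5: L0/L1/L2 = FGH/-/- → run F
t=6: L0/L1/L2 = FGH/-/- → run F
t=7: L0/L1/L2 = FGH/-/- → run F
t=8: L0/L1/L2 = GH/-/- → run G
t=9: L0/L1/L2 = GH/-/- → run G
t=10: L0/L1/L2 = GH/-/- → run G
t=11: L0/L1/L2 = H/G/- → run H
t=12: L0/L1/L2 = H/G/- → run H
t=13: L0/L1/L2 = H/G/- → run H
t=14: L0/L1/L2 = -/GH/- → run G
t=15: L0/L1/L2 = -/GH/- → run G
t=16: L0/L1/L2 = -/GH/- → run G
t=17: L0/L1/L2 = -/GH/- → run G
t=18: L0/L1/L2 = -/GH/- → run G
t=19: L0/L1/L2 = -/H/- → run H
t=20: L0/L1/L2 = -/H/- → run H
t=21: L0/L1/L2 = -/H/- → run H
t=22: (idle)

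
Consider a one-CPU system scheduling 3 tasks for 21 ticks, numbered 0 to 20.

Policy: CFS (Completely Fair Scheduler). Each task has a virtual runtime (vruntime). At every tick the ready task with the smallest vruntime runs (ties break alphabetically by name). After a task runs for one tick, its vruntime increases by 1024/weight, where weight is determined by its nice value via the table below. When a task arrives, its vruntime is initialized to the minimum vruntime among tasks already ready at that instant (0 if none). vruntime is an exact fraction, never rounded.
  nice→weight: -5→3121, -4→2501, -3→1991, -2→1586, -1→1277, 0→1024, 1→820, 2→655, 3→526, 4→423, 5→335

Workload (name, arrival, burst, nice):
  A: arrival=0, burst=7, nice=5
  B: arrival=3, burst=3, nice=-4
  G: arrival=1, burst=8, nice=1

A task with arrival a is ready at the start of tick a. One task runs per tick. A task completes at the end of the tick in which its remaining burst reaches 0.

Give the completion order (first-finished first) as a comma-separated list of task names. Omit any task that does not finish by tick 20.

t=0: vr[A=0] → run A
t=1: vr[A=1024/335 G=1024/335] → run A
t=2: vr[A=2048/335 G=1024/335] → run G
t=3: vr[A=2048/335 B=59136/13735 G=59136/13735] → run B
t=4: vr[A=2048/335 B=3950336/837835 G=59136/13735] → run G
t=5: vr[A=2048/335 B=3950336/837835 G=76288/13735] → run B
t=6: vr[A=2048/335 B=4293376/837835 G=76288/13735] → run B
t=7: vr[A=2048/335 G=76288/13735] → run G
t=8: vr[A=2048/335 G=18688/2747] → run A
t=9: vr[A=3072/335 G=18688/2747] → run G
t=10: vr[A=3072/335 G=110592/13735] → run G
t=11: vr[A=3072/335 G=127744/13735] → run A
t=12: vr[A=4096/335 G=127744/13735] → run G
t=13: vr[A=4096/335 G=144896/13735] → run G
t=14: vr[A=4096/335 G=162048/13735] → run G
t=15: vr[A=4096/335] → run A
t=16: vr[A=1024/67] → run A
t=17: vr[A=6144/335] → run A
t=18: (idle)
t=19: (idle)
t=20: (idle)

completion order = B, G, A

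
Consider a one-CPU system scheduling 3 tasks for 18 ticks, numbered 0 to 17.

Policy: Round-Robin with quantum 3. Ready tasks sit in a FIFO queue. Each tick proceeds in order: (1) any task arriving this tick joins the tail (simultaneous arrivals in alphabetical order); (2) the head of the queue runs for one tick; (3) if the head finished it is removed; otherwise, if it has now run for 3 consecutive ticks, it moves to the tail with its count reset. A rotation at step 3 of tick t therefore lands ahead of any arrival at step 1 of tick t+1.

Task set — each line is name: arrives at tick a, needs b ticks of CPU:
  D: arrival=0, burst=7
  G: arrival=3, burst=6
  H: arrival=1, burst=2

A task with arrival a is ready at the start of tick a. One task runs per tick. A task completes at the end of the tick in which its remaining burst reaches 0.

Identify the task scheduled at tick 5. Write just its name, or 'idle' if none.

running at tick 5 = D

t=0: queue=[D] q_used=0 → run D
t=1: queue=[D,H] q_used=1 → run D
t=2: queue=[D,H] q_used=2 → run D
t=3: queue=[H,D,G] q_used=0 → run H
t=4: queue=[H,D,G] q_used=1 → run H
t=5: queue=[D,G] q_used=0 → run D
t=6: queue=[D,G] q_used=1 → run D
t=7: queue=[D,G] q_used=2 → run D
t=8: queue=[G,D] q_used=0 → run G
t=9: queue=[G,D] q_used=1 → run G
t=10: queue=[G,D] q_used=2 → run G
t=11: queue=[D,G] q_used=0 → run D
t=12: queue=[G] q_used=0 → run G
t=13: queue=[G] q_used=1 → run G
t=14: queue=[G] q_used=2 → run G
t=15: (idle)
t=16: (idle)
t=17: (idle)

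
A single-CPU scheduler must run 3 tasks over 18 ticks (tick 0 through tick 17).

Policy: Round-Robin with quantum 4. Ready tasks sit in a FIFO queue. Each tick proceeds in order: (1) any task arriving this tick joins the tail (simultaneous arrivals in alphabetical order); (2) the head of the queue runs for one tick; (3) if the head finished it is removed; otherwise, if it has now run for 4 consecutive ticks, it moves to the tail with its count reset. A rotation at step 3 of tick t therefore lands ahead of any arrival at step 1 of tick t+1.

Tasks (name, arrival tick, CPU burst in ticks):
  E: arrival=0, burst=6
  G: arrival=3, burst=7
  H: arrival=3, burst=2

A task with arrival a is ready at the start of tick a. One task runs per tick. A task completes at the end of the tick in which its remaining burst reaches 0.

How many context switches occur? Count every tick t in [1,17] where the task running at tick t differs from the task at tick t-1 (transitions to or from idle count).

context switches = 5

t=0: queue=[E] q_used=0 → run E
t=1: queue=[E] q_used=1 → run E
t=2: queue=[E] q_used=2 → run E
t=3: queue=[E,G,H] q_used=3 → run E
t=4: queue=[G,H,E] q_used=0 → run G
t=5: queue=[G,H,E] q_used=1 → run G
t=6: queue=[G,H,E] q_used=2 → run G
t=7: queue=[G,H,E] q_used=3 → run G
t=8: queue=[H,E,G] q_used=0 → run H
t=9: queue=[H,E,G] q_used=1 → run H
t=10: queue=[E,G] q_used=0 → run E
t=11: queue=[E,G] q_used=1 → run E
t=12: queue=[G] q_used=0 → run G
t=13: queue=[G] q_used=1 → run G
t=14: queue=[G] q_used=2 → run G
t=15: (idle)
t=16: (idle)
t=17: (idle)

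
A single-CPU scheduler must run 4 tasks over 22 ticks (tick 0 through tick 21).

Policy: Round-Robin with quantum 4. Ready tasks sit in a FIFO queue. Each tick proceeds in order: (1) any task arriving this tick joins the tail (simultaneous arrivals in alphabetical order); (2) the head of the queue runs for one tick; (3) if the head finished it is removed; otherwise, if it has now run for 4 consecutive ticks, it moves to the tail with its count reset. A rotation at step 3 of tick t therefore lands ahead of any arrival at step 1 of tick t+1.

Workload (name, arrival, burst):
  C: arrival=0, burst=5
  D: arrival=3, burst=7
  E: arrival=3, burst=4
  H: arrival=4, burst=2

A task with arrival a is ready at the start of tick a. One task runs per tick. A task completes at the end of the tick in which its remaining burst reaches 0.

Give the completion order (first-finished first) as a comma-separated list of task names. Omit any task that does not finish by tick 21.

t=0: queue=[C] q_used=0 → run C
t=1: queue=[C] q_used=1 → run C
t=2: queue=[C] q_used=2 → run C
t=3: queue=[C,D,E] q_used=3 → run C
t=4: queue=[D,E,C,H] q_used=0 → run D
t=5: queue=[D,E,C,H] q_used=1 → run D
t=6: queue=[D,E,C,H] q_used=2 → run D
t=7: queue=[D,E,C,H] q_used=3 → run D
t=8: queue=[E,C,H,D] q_used=0 → run E
t=9: queue=[E,C,H,D] q_used=1 → run E
t=10: queue=[E,C,H,D] q_used=2 → run E
t=11: queue=[E,C,H,D] q_used=3 → run E
t=12: queue=[C,H,D] q_used=0 → run C
t=13: queue=[H,D] q_used=0 → run H
t=14: queue=[H,D] q_used=1 → run H
t=15: queue=[D] q_used=0 → run D
t=16: queue=[D] q_used=1 → run D
t=17: queue=[D] q_used=2 → run D
t=18: (idle)
t=19: (idle)
t=20: (idle)
t=21: (idle)

completion order = E, C, H, D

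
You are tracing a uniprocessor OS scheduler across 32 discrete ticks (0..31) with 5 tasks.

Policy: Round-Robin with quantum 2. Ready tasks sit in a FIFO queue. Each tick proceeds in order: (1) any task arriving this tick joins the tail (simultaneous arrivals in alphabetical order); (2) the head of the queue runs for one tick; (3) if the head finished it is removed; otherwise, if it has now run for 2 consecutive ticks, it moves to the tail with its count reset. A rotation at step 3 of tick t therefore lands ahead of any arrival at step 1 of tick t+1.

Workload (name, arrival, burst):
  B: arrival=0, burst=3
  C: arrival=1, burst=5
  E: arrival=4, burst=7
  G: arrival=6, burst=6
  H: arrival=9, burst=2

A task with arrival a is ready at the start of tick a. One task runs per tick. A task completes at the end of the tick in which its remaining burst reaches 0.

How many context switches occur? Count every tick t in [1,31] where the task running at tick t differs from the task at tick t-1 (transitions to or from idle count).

context switches = 13

t=0: queue=[B] q_used=0 → run B
t=1: queue=[B,C] q_used=1 → run B
t=2: queue=[C,B] q_used=0 → run C
t=3: queue=[C,B] q_used=1 → run C
t=4: queue=[B,C,E] q_used=0 → run B
t=5: queue=[C,E] q_used=0 → run C
t=6: queue=[C,E,G] q_used=1 → run C
t=7: queue=[E,G,C] q_used=0 → run E
t=8: queue=[E,G,C] q_used=1 → run E
t=9: queue=[G,C,E,H] q_used=0 → run G
t=10: queue=[G,C,E,H] q_used=1 → run G
t=11: queue=[C,E,H,G] q_used=0 → run C
t=12: queue=[E,H,G] q_used=0 → run E
t=13: queue=[E,H,G] q_used=1 → run E
t=14: queue=[H,G,E] q_used=0 → run H
t=15: queue=[H,G,E] q_used=1 → run H
t=16: queue=[G,E] q_used=0 → run G
t=17: queue=[G,E] q_used=1 → run G
t=18: queue=[E,G] q_used=0 → run E
t=19: queue=[E,G] q_used=1 → run E
t=20: queue=[G,E] q_used=0 → run G
t=21: queue=[G,E] q_used=1 → run G
t=22: queue=[E] q_used=0 → run E
t=23: (idle)
t=24: (idle)
t=25: (idle)
t=26: (idle)
t=27: (idle)
t=28: (idle)
t=29: (idle)
t=30: (idle)
t=31: (idle)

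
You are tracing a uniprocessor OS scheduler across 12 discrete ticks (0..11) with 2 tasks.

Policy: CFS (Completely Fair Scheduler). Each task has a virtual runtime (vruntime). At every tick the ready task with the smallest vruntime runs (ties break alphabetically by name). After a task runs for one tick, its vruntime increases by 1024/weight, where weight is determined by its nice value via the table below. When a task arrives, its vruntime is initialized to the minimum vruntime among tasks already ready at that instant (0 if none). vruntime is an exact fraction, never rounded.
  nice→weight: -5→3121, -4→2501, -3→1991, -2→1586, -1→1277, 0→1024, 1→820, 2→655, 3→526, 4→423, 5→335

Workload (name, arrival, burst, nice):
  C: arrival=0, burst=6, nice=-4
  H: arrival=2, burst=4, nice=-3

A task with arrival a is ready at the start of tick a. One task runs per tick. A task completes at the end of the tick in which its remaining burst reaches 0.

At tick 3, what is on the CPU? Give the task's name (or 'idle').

running at tick 3 = H

t=0: vr[C=0] → run C
t=1: vr[C=1024/2501] → run C
t=2: vr[C=2048/2501 H=2048/2501] → run C
t=3: vr[C=3072/2501 H=2048/2501] → run H
t=4: vr[C=3072/2501 H=6638592/4979491] → run C
t=5: vr[C=4096/2501 H=6638592/4979491] → run H
t=6: vr[C=4096/2501 H=9199616/4979491] → run C
t=7: vr[C=5120/2501 H=9199616/4979491] → run H
t=8: vr[C=5120/2501 H=11760640/4979491] → run C
t=9: vr[H=11760640/4979491] → run H
t=10: (idle)
t=11: (idle)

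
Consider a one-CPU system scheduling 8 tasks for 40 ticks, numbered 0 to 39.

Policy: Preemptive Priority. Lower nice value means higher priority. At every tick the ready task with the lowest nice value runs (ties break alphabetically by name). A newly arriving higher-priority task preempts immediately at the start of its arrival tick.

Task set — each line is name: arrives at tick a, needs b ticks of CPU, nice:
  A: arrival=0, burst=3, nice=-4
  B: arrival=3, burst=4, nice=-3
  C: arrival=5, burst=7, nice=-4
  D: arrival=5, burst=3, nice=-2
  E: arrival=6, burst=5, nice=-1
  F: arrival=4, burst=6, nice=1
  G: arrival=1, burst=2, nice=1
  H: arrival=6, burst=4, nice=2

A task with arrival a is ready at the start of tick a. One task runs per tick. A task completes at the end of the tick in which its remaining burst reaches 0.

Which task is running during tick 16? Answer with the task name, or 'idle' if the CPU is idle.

running at tick 16 = D

t=0: ready={A} → run A
t=1: ready={A,G} → run A
t=2: ready={A,G} → run A
t=3: ready={B,G} → run B
t=4: ready={B,F,G} → run B
t=5: ready={B,C,D,F,G} → run C
t=6: ready={B,C,D,E,F,G,H} → run C
t=7: ready={B,C,D,E,F,G,H} → run C
t=8: ready={B,C,D,E,F,G,H} → run C
t=9: ready={B,C,D,E,F,G,H} → run C
t=10: ready={B,C,D,E,F,G,H} → run C
t=11: ready={B,C,D,E,F,G,H} → run C
t=12: ready={B,D,E,F,G,H} → run B
t=13: ready={B,D,E,F,G,H} → run B
t=14: ready={D,E,F,G,H} → run D
t=15: ready={D,E,F,G,H} → run D
t=16: ready={D,E,F,G,H} → run D
t=17: ready={E,F,G,H} → run E
t=18: ready={E,F,G,H} → run E
t=19: ready={E,F,G,H} → run E
t=20: ready={E,F,G,H} → run E
t=21: ready={E,F,G,H} → run E
t=22: ready={F,G,H} → run F
t=23: ready={F,G,H} → run F
t=24: ready={F,G,H} → run F
t=25: ready={F,G,H} → run F
t=26: ready={F,G,H} → run F
t=27: ready={F,G,H} → run F
t=28: ready={G,H} → run G
t=29: ready={G,H} → run G
t=30: ready={H} → run H
t=31: ready={H} → run H
t=32: ready={H} → run H
t=33: ready={H} → run H
t=34: (idle)
t=35: (idle)
t=36: (idle)
t=37: (idle)
t=38: (idle)
t=39: (idle)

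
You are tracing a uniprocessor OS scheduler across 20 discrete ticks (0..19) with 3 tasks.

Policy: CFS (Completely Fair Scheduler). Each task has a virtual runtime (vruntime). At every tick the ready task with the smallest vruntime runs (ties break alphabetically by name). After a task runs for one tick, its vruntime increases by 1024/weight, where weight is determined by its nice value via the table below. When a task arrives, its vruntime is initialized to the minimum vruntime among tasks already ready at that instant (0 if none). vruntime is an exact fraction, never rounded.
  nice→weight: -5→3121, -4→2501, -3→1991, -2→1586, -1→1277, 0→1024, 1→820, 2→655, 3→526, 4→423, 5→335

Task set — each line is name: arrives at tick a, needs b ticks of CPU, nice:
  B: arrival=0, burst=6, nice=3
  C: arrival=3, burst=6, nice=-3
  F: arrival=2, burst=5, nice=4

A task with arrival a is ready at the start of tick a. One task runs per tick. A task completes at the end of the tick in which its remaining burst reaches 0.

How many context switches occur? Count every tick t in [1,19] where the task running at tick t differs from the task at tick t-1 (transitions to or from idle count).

t=0: vr[B=0] → run B
t=1: vr[B=512/263] → run B
t=2: vr[B=1024/263 F=1024/263] → run B
t=3: vr[B=1536/263 C=1024/263 F=1024/263] → run C
t=4: vr[B=1536/263 C=2308096/523633 F=1024/263] → run F
t=5: vr[B=1536/263 C=2308096/523633 F=702464/111249] → run C
t=6: vr[B=1536/263 C=2577408/523633 F=702464/111249] → run C
t=7: vr[B=1536/263 C=2846720/523633 F=702464/111249] → run C
t=8: vr[B=1536/263 C=3116032/523633 F=702464/111249] → run B
t=9: vr[B=2048/263 C=3116032/523633 F=702464/111249] → run C
t=10: vr[B=2048/263 C=3385344/523633 F=702464/111249] → run F
t=11: vr[B=2048/263 C=3385344/523633 F=971776/111249] → run C
t=12: vr[B=2048/263 F=971776/111249] → run B
t=13: vr[B=2560/263 F=971776/111249] → run F
t=14: vr[B=2560/263 F=413696/37083] → run B
t=15: vr[F=413696/37083] → run F
t=16: vr[F=1510400/111249] → run F
t=17: (idle)
t=18: (idle)
t=19: (idle)

context switches = 12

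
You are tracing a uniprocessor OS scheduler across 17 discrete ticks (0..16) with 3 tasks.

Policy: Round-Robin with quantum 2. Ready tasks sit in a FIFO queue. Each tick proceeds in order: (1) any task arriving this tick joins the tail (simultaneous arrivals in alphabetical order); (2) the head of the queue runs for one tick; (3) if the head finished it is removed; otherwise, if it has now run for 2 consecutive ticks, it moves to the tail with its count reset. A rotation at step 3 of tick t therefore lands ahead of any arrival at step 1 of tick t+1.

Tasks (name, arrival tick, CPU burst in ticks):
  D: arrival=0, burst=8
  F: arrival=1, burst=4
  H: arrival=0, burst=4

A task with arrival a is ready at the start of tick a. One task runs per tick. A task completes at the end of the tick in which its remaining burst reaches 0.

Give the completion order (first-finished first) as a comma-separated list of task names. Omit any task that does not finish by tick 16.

completion order = H, F, D

t=0: queue=[D,H] q_used=0 → run D
t=1: queue=[D,H,F] q_used=1 → run D
t=2: queue=[H,F,D] q_used=0 → run H
t=3: queue=[H,F,D] q_used=1 → run H
t=4: queue=[F,D,H] q_used=0 → run F
t=5: queue=[F,D,H] q_used=1 → run F
t=6: queue=[D,H,F] q_used=0 → run D
t=7: queue=[D,H,F] q_used=1 → run D
t=8: queue=[H,F,D] q_used=0 → run H
t=9: queue=[H,F,D] q_used=1 → run H
t=10: queue=[F,D] q_used=0 → run F
t=11: queue=[F,D] q_used=1 → run F
t=12: queue=[D] q_used=0 → run D
t=13: queue=[D] q_used=1 → run D
t=14: queue=[D] q_used=0 → run D
t=15: queue=[D] q_used=1 → run D
t=16: (idle)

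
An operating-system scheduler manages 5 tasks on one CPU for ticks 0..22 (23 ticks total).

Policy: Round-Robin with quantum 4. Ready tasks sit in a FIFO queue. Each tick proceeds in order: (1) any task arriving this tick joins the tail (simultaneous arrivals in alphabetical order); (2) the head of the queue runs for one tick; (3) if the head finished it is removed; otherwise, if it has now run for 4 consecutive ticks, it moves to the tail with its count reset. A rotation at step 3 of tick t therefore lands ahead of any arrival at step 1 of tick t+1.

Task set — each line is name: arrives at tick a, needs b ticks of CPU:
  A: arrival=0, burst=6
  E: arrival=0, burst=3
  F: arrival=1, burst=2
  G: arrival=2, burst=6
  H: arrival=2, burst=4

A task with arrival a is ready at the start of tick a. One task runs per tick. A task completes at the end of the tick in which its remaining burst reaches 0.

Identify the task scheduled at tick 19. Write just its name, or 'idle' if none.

running at tick 19 = G

t=0: queue=[A,E] q_used=0 → run A
t=1: queue=[A,E,F] q_used=1 → run A
t=2: queue=[A,E,F,G,H] q_used=2 → run A
t=3: queue=[A,E,F,G,H] q_used=3 → run A
t=4: queue=[E,F,G,H,A] q_used=0 → run E
t=5: queue=[E,F,G,H,A] q_used=1 → run E
t=6: queue=[E,F,G,H,A] q_used=2 → run E
t=7: queue=[F,G,H,A] q_used=0 → run F
t=8: queue=[F,G,H,A] q_used=1 → run F
t=9: queue=[G,H,A] q_used=0 → run G
t=10: queue=[G,H,A] q_used=1 → run G
t=11: queue=[G,H,A] q_used=2 → run G
t=12: queue=[G,H,A] q_used=3 → run G
t=13: queue=[H,A,G] q_used=0 → run H
t=14: queue=[H,A,G] q_used=1 → run H
t=15: queue=[H,A,G] q_used=2 → run H
t=16: queue=[H,A,G] q_used=3 → run H
t=17: queue=[A,G] q_used=0 → run A
t=18: queue=[A,G] q_used=1 → run A
t=19: queue=[G] q_used=0 → run G
t=20: queue=[G] q_used=1 → run G
t=21: (idle)
t=22: (idle)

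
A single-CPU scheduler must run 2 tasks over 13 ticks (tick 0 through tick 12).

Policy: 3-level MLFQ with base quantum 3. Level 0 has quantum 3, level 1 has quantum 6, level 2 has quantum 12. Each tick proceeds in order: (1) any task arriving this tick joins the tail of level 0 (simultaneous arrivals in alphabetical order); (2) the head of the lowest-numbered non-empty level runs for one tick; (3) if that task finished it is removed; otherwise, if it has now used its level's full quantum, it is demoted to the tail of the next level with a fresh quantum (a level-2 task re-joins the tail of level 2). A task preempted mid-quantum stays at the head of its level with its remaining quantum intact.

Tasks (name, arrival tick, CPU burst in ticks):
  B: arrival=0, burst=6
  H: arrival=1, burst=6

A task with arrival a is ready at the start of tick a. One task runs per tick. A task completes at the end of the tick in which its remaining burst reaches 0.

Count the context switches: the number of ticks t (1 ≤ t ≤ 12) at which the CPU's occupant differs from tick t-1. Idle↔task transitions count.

context switches = 4

t=0: L0/L1/L2 = B/-/- → run B
t=1: L0/L1/L2 = BH/-/- → run B
t=2: L0/L1/L2 = BH/-/- → run B
t=3: L0/L1/L2 = H/B/- → run H
t=4: L0/L1/L2 = H/B/- → run H
t=5: L0/L1/L2 = H/B/- → run H
t=6: L0/L1/L2 = -/BH/- → run B
t=7: L0/L1/L2 = -/BH/- → run B
t=8: L0/L1/L2 = -/BH/- → run B
t=9: L0/L1/L2 = -/H/- → run H
t=10: L0/L1/L2 = -/H/- → run H
t=11: L0/L1/L2 = -/H/- → run H
t=12: (idle)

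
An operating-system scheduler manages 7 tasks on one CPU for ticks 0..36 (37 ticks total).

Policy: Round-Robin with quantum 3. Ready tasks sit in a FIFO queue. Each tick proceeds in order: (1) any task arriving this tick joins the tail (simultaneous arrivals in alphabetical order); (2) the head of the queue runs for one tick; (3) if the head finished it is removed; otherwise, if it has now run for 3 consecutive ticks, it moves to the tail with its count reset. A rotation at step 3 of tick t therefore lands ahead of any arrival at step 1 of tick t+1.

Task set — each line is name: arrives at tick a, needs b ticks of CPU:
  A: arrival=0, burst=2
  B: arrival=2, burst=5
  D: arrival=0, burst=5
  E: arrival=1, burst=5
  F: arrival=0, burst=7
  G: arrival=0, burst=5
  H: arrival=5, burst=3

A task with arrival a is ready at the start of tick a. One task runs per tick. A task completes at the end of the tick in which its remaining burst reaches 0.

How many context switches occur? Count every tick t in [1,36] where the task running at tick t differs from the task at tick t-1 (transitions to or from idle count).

context switches = 13

t=0: queue=[A,D,F,G] q_used=0 → run A
t=1: queue=[A,D,F,G,E] q_used=1 → run A
t=2: queue=[D,F,G,E,B] q_used=0 → run D
t=3: queue=[D,F,G,E,B] q_used=1 → run D
t=4: queue=[D,F,G,E,B] q_used=2 → run D
t=5: queue=[F,G,E,B,D,H] q_used=0 → run F
t=6: queue=[F,G,E,B,D,H] q_used=1 → run F
t=7: queue=[F,G,E,B,D,H] q_used=2 → run F
t=8: queue=[G,E,B,D,H,F] q_used=0 → run G
t=9: queue=[G,E,B,D,H,F] q_used=1 → run G
t=10: queue=[G,E,B,D,H,F] q_used=2 → run G
t=11: queue=[E,B,D,H,F,G] q_used=0 → run E
t=12: queue=[E,B,D,H,F,G] q_used=1 → run E
t=13: queue=[E,B,D,H,F,G] q_used=2 → run E
t=14: queue=[B,D,H,F,G,E] q_used=0 → run B
t=15: queue=[B,D,H,F,G,E] q_used=1 → run B
t=16: queue=[B,D,H,F,G,E] q_used=2 → run B
t=17: queue=[D,H,F,G,E,B] q_used=0 → run D
t=18: queue=[D,H,F,G,E,B] q_used=1 → run D
t=19: queue=[H,F,G,E,B] q_used=0 → run H
t=20: queue=[H,F,G,E,B] q_used=1 → run H
t=21: queue=[H,F,G,E,B] q_used=2 → run H
t=22: queue=[F,G,E,B] q_used=0 → run F
t=23: queue=[F,G,E,B] q_used=1 → run F
t=24: queue=[F,G,E,B] q_used=2 → run F
t=25: queue=[G,E,B,F] q_used=0 → run G
t=26: queue=[G,E,B,F] q_used=1 → run G
t=27: queue=[E,B,F] q_used=0 → run E
t=28: queue=[E,B,F] q_used=1 → run E
t=29: queue=[B,F] q_used=0 → run B
t=30: queue=[B,F] q_used=1 → run B
t=31: queue=[F] q_used=0 → run F
t=32: (idle)
t=33: (idle)
t=34: (idle)
t=35: (idle)
t=36: (idle)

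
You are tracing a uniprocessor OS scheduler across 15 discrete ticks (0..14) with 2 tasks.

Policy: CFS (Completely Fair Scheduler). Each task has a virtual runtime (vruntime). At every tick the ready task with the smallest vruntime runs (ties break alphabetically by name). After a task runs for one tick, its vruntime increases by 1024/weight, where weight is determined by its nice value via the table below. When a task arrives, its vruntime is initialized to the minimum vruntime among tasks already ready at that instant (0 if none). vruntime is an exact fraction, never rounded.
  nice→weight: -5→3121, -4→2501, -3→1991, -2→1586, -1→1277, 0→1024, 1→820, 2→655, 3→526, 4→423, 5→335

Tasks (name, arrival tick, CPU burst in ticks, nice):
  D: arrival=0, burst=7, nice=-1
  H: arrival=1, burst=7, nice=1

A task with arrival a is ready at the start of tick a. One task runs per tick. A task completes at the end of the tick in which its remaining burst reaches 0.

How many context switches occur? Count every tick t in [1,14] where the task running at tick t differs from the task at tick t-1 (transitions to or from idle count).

context switches = 10

t=0: vr[D=0] → run D
t=1: vr[D=1024/1277 H=1024/1277] → run D
t=2: vr[D=2048/1277 H=1024/1277] → run H
t=3: vr[D=2048/1277 H=536832/261785] → run D
t=4: vr[D=3072/1277 H=536832/261785] → run H
t=5: vr[D=3072/1277 H=863744/261785] → run D
t=6: vr[D=4096/1277 H=863744/261785] → run D
t=7: vr[D=5120/1277 H=863744/261785] → run H
t=8: vr[D=5120/1277 H=1190656/261785] → run D
t=9: vr[D=6144/1277 H=1190656/261785] → run H
t=10: vr[D=6144/1277 H=1517568/261785] → run D
t=11: vr[H=1517568/261785] → run H
t=12: vr[H=368896/52357] → run H
t=13: vr[H=2171392/261785] → run H
t=14: (idle)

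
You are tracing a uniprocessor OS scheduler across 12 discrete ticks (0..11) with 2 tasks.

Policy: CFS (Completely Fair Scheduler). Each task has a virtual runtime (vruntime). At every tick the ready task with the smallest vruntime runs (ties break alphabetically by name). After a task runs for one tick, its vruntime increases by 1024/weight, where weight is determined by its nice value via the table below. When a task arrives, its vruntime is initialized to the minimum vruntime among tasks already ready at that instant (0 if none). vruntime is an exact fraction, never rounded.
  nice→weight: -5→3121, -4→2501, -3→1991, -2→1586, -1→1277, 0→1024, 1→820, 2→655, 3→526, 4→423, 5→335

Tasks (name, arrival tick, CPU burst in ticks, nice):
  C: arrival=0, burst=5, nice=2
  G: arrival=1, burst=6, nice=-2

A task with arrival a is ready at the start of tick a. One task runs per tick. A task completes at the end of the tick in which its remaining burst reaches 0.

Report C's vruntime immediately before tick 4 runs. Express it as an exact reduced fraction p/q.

t=0: vr[C=0] → run C
t=1: vr[C=1024/655 G=1024/655] → run C
t=2: vr[C=2048/655 G=1024/655] → run G
t=3: vr[C=2048/655 G=1147392/519415] → run G
t=4: vr[C=2048/655 G=1482752/519415] → run G
t=5: vr[C=2048/655 G=1818112/519415] → run C
t=6: vr[C=3072/655 G=1818112/519415] → run G
t=7: vr[C=3072/655 G=2153472/519415] → run G
t=8: vr[C=3072/655 G=2488832/519415] → run C
t=9: vr[C=4096/655 G=2488832/519415] → run G
t=10: vr[C=4096/655] → run C
t=11: (idle)

vruntime(C, start of tick 4) = 2048/655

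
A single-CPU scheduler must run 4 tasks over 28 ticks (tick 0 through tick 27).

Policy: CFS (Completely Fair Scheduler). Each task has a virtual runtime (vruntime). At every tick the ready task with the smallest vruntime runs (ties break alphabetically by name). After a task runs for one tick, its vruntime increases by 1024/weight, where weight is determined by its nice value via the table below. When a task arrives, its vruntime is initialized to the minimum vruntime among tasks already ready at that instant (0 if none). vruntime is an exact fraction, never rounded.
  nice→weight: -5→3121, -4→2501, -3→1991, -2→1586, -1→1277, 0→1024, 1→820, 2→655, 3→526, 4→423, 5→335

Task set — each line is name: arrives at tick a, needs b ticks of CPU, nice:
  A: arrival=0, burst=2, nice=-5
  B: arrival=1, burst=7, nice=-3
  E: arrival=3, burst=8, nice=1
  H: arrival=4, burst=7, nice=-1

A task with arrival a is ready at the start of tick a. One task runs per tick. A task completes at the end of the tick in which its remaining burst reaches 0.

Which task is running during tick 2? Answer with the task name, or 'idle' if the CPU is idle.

t=0: vr[A=0] → run A
t=1: vr[A=1024/3121 B=1024/3121] → run A
t=2: vr[B=1024/3121] → run B
t=3: vr[B=5234688/6213911 E=5234688/6213911] → run B
t=4: vr[B=8430592/6213911 E=5234688/6213911 H=5234688/6213911] → run E
t=5: vr[B=8430592/6213911 E=2663872256/1273851755 H=5234688/6213911] → run H
t=6: vr[B=8430592/6213911 E=2663872256/1273851755 H=13047741440/7935164347] → run B
t=7: vr[B=11626496/6213911 E=2663872256/1273851755 H=13047741440/7935164347] → run H
t=8: vr[B=11626496/6213911 E=2663872256/1273851755 H=19410786304/7935164347] → run B
t=9: vr[B=14822400/6213911 E=2663872256/1273851755 H=19410786304/7935164347] → run E
t=10: vr[B=14822400/6213911 E=4254633472/1273851755 H=19410786304/7935164347] → run B
t=11: vr[B=18018304/6213911 E=4254633472/1273851755 H=19410786304/7935164347] → run H
t=12: vr[B=18018304/6213911 E=4254633472/1273851755 H=25773831168/7935164347] → run B
t=13: vr[B=21214208/6213911 E=4254633472/1273851755 H=25773831168/7935164347] → run H
t=14: vr[B=21214208/6213911 E=4254633472/1273851755 H=32136876032/7935164347] → run E
t=15: vr[B=21214208/6213911 E=5845394688/1273851755 H=32136876032/7935164347] → run B
t=16: vr[E=5845394688/1273851755 H=32136876032/7935164347] → run H
t=17: vr[E=5845394688/1273851755 H=38499920896/7935164347] → run E
t=18: vr[E=7436155904/1273851755 H=38499920896/7935164347] → run H
t=19: vr[E=7436155904/1273851755 H=44862965760/7935164347] → run H
t=20: vr[E=7436155904/1273851755] → run E
t=21: vr[E=1805383424/254770351] → run E
t=22: vr[E=10617678336/1273851755] → run E
t=23: vr[E=12208439552/1273851755] → run E
t=24: (idle)
t=25: (idle)
t=26: (idle)
t=27: (idle)

running at tick 2 = B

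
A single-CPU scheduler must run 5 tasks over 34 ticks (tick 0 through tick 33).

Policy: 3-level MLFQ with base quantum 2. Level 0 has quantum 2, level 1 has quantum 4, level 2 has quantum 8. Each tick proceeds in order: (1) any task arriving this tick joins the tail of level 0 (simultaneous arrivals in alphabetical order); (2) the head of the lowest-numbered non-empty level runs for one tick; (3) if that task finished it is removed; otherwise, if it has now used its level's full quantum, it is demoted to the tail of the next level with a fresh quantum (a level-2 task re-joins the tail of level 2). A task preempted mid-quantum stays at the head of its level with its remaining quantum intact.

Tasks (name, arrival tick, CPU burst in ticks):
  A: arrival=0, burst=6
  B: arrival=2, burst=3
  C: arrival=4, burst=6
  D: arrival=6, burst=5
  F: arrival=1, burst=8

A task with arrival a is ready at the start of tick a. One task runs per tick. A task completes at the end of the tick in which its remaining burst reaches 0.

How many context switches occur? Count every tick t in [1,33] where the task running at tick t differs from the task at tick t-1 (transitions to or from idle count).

t=0: L0/L1/L2 = A/-/- → run A
t=1: L0/L1/L2 = AF/-/- → run A
t=2: L0/L1/L2 = FB/A/- → run F
t=3: L0/L1/L2 = FB/A/- → run F
t=4: L0/L1/L2 = BC/AF/- → run B
t=5: L0/L1/L2 = BC/AF/- → run B
t=6: L0/L1/L2 = CD/AFB/- → run C
t=7: L0/L1/L2 = CD/AFB/- → run C
t=8: L0/L1/L2 = D/AFBC/- → run D
t=9: L0/L1/L2 = D/AFBC/- → run D
t=10: L0/L1/L2 = -/AFBCD/- → run A
t=11: L0/L1/L2 = -/AFBCD/- → run A
t=12: L0/L1/L2 = -/AFBCD/- → run A
t=13: L0/L1/L2 = -/AFBCD/- → run A
t=14: L0/L1/L2 = -/FBCD/- → run F
t=15: L0/L1/L2 = -/FBCD/- → run F
t=16: L0/L1/L2 = -/FBCD/- → run F
t=17: L0/L1/L2 = -/FBCD/- → run F
t=18: L0/L1/L2 = -/BCD/F → run B
t=19: L0/L1/L2 = -/CD/F → run C
t=20: L0/L1/L2 = -/CD/F → run C
t=21: L0/L1/L2 = -/CD/F → run C
t=22: L0/L1/L2 = -/CD/F → run C
t=23: L0/L1/L2 = -/D/F → run D
t=24: L0/L1/L2 = -/D/F → run D
t=25: L0/L1/L2 = -/D/F → run D
t=26: L0/L1/L2 = -/-/F → run F
t=27: L0/L1/L2 = -/-/F → run F
t=28: (idle)
t=29: (idle)
t=30: (idle)
t=31: (idle)
t=32: (idle)
t=33: (idle)

context switches = 11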